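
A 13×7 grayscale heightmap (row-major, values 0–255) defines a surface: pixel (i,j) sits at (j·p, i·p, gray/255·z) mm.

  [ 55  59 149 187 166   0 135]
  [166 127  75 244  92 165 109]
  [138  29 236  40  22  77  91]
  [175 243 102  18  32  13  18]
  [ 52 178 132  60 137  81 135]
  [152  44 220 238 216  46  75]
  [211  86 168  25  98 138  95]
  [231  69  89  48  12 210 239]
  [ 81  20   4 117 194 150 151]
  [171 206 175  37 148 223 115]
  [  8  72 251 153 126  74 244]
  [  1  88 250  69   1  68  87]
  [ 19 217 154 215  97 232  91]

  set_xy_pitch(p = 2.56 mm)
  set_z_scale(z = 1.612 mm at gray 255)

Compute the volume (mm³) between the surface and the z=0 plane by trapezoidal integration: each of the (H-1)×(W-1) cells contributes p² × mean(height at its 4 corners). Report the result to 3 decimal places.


height_mm = gray/255 × 1.612; cell vol = 2.56² × mean(4 corners)
unit = 2.56² × 1.612 / (4×255) = 0.0103573 mm³ per gray-sum
row 0: Σ corner-gray over 6 cells = 2993  → 30.9993
row 1: Σ corner-gray over 6 cells = 2718  → 28.1510
row 2: Σ corner-gray over 6 cells = 2046  → 21.1909
row 3: Σ corner-gray over 6 cells = 2372  → 24.5674
row 4: Σ corner-gray over 6 cells = 3118  → 32.2939
row 5: Σ corner-gray over 6 cells = 3091  → 32.0143
row 6: Σ corner-gray over 6 cells = 2662  → 27.5710
row 7: Σ corner-gray over 6 cells = 2528  → 26.1831
row 8: Σ corner-gray over 6 cells = 3066  → 31.7554
row 9: Σ corner-gray over 6 cells = 3468  → 35.9190
row 10: Σ corner-gray over 6 cells = 2644  → 27.3846
row 11: Σ corner-gray over 6 cells = 2980  → 30.8646
Σ rows: total corner-gray = 33686  → 348.8946 mm³

348.895


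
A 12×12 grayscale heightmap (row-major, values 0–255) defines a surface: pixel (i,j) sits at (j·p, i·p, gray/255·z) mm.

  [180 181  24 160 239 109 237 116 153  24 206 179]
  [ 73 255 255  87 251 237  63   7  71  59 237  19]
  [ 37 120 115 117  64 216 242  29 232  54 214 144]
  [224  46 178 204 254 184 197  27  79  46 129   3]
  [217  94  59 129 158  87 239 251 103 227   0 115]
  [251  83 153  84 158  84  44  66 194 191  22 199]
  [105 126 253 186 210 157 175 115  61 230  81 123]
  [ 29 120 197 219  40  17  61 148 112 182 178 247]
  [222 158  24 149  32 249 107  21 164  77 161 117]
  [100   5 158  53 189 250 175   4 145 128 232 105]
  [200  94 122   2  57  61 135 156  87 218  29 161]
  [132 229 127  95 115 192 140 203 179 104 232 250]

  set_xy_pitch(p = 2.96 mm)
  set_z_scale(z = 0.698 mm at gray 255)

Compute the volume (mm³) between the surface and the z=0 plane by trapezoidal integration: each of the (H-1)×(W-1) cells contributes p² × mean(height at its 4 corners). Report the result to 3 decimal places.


height_mm = gray/255 × 0.698; cell vol = 2.96² × mean(4 corners)
unit = 2.96² × 0.698 / (4×255) = 0.00599568 mm³ per gray-sum
row 0: Σ corner-gray over 11 cells = 6393  → 38.3304
row 1: Σ corner-gray over 11 cells = 6123  → 36.7116
row 2: Σ corner-gray over 11 cells = 5902  → 35.3865
row 3: Σ corner-gray over 11 cells = 5941  → 35.6204
row 4: Σ corner-gray over 11 cells = 5634  → 33.7797
row 5: Σ corner-gray over 11 cells = 6024  → 36.1180
row 6: Σ corner-gray over 11 cells = 6240  → 37.4131
row 7: Σ corner-gray over 11 cells = 5447  → 32.6585
row 8: Σ corner-gray over 11 cells = 5506  → 33.0122
row 9: Σ corner-gray over 11 cells = 5166  → 30.9737
row 10: Σ corner-gray over 11 cells = 5897  → 35.3565
Σ rows: total corner-gray = 64273  → 385.3605 mm³

385.361


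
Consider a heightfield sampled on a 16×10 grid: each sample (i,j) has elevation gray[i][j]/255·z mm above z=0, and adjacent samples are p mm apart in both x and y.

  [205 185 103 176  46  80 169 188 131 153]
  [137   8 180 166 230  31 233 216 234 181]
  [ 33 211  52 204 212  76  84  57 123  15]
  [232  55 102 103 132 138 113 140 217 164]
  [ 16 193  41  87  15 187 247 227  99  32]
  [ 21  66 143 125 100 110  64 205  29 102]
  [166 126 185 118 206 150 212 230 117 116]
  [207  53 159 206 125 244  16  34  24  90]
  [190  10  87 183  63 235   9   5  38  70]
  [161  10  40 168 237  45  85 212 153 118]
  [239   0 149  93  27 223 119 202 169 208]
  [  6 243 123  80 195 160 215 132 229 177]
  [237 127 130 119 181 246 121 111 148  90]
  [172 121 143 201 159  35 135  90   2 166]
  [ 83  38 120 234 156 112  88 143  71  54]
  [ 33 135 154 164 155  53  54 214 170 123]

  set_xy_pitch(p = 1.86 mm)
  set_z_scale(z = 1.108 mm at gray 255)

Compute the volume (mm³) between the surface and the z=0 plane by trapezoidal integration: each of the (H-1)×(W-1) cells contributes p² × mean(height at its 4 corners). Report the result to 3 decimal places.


261.389

height_mm = gray/255 × 1.108; cell vol = 1.86² × mean(4 corners)
unit = 1.86² × 1.108 / (4×255) = 0.00375808 mm³ per gray-sum
row 0: Σ corner-gray over 9 cells = 5428  → 20.3988
row 1: Σ corner-gray over 9 cells = 5000  → 18.7904
row 2: Σ corner-gray over 9 cells = 4482  → 16.8437
row 3: Σ corner-gray over 9 cells = 4636  → 17.4224
row 4: Σ corner-gray over 9 cells = 4047  → 15.2089
row 5: Σ corner-gray over 9 cells = 4777  → 17.9523
row 6: Σ corner-gray over 9 cells = 4989  → 18.7490
row 7: Σ corner-gray over 9 cells = 3539  → 13.2998
row 8: Σ corner-gray over 9 cells = 3699  → 13.9011
row 9: Σ corner-gray over 9 cells = 4590  → 17.2496
row 10: Σ corner-gray over 9 cells = 5348  → 20.0982
row 11: Σ corner-gray over 9 cells = 5630  → 21.1580
row 12: Σ corner-gray over 9 cells = 4803  → 18.0500
row 13: Σ corner-gray over 9 cells = 4171  → 15.6749
row 14: Σ corner-gray over 9 cells = 4415  → 16.5919
Σ rows: total corner-gray = 69554  → 261.3892 mm³


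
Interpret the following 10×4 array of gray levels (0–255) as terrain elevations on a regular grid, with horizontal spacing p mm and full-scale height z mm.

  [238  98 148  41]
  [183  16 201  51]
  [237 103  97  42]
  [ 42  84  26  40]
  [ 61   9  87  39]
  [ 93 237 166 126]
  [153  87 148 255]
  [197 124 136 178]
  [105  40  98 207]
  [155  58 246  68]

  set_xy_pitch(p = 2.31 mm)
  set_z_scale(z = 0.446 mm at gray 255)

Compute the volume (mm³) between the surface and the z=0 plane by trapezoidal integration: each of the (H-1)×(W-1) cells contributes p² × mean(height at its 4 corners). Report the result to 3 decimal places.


height_mm = gray/255 × 0.446; cell vol = 2.31² × mean(4 corners)
unit = 2.31² × 0.446 / (4×255) = 0.00233324 mm³ per gray-sum
row 0: Σ corner-gray over 3 cells = 1439  → 3.3575
row 1: Σ corner-gray over 3 cells = 1347  → 3.1429
row 2: Σ corner-gray over 3 cells = 981  → 2.2889
row 3: Σ corner-gray over 3 cells = 594  → 1.3859
row 4: Σ corner-gray over 3 cells = 1317  → 3.0729
row 5: Σ corner-gray over 3 cells = 1903  → 4.4401
row 6: Σ corner-gray over 3 cells = 1773  → 4.1368
row 7: Σ corner-gray over 3 cells = 1483  → 3.4602
row 8: Σ corner-gray over 3 cells = 1419  → 3.3109
Σ rows: total corner-gray = 12256  → 28.5961 mm³

28.596


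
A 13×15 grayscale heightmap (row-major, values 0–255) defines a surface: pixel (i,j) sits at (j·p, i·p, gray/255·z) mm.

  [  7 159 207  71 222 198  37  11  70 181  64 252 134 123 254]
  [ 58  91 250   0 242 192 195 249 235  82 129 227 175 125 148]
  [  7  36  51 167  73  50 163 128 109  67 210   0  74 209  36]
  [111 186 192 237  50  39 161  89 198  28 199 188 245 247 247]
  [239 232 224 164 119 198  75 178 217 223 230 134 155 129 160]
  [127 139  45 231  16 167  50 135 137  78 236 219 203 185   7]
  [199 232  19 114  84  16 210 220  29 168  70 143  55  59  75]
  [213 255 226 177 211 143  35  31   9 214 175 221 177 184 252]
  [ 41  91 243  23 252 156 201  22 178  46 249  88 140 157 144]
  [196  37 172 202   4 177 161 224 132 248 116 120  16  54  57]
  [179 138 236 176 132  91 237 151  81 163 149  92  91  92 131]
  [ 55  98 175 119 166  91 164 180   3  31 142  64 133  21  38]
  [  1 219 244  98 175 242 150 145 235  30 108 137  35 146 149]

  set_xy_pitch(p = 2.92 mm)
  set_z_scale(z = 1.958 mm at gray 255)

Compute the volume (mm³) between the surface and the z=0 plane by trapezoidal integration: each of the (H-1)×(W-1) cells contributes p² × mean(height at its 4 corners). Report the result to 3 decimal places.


1520.084

height_mm = gray/255 × 1.958; cell vol = 2.92² × mean(4 corners)
unit = 2.92² × 1.958 / (4×255) = 0.0163673 mm³ per gray-sum
row 0: Σ corner-gray over 14 cells = 8309  → 135.9963
row 1: Σ corner-gray over 14 cells = 7307  → 119.5962
row 2: Σ corner-gray over 14 cells = 7193  → 117.7303
row 3: Σ corner-gray over 14 cells = 9431  → 154.3604
row 4: Σ corner-gray over 14 cells = 8771  → 143.5580
row 5: Σ corner-gray over 14 cells = 6928  → 113.3930
row 6: Σ corner-gray over 14 cells = 7693  → 125.9140
row 7: Σ corner-gray over 14 cells = 8458  → 138.4350
row 8: Σ corner-gray over 14 cells = 7456  → 122.0349
row 9: Σ corner-gray over 14 cells = 7547  → 123.5243
row 10: Σ corner-gray over 14 cells = 6835  → 111.8708
row 11: Σ corner-gray over 14 cells = 6945  → 113.6712
Σ rows: total corner-gray = 92873  → 1520.0844 mm³


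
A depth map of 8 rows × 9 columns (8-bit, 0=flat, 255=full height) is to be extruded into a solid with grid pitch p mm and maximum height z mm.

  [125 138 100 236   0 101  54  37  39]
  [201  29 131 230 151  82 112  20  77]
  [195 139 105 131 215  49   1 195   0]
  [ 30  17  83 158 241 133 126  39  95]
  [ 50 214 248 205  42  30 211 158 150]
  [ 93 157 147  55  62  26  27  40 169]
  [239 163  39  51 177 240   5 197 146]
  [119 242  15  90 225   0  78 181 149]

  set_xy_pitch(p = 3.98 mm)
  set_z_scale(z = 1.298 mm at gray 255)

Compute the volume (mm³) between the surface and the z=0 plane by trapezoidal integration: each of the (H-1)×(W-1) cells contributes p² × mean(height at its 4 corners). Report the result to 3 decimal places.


height_mm = gray/255 × 1.298; cell vol = 3.98² × mean(4 corners)
unit = 3.98² × 1.298 / (4×255) = 0.0201577 mm³ per gray-sum
row 0: Σ corner-gray over 8 cells = 3284  → 66.1978
row 1: Σ corner-gray over 8 cells = 3653  → 73.6360
row 2: Σ corner-gray over 8 cells = 3584  → 72.2451
row 3: Σ corner-gray over 8 cells = 4135  → 83.3520
row 4: Σ corner-gray over 8 cells = 3706  → 74.7044
row 5: Σ corner-gray over 8 cells = 3419  → 68.9191
row 6: Σ corner-gray over 8 cells = 4059  → 81.8200
Σ rows: total corner-gray = 25840  → 520.8746 mm³

520.875


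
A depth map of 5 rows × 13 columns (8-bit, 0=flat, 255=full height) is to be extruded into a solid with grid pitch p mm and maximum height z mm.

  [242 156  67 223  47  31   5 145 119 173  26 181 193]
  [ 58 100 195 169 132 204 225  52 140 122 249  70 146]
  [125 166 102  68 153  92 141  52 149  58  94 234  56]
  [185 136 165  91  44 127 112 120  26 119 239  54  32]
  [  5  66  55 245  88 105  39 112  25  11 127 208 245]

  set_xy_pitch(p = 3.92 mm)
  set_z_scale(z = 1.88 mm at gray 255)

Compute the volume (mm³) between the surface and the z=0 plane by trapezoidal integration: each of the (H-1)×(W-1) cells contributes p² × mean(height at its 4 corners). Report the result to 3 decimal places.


656.994

height_mm = gray/255 × 1.88; cell vol = 3.92² × mean(4 corners)
unit = 3.92² × 1.88 / (4×255) = 0.0283224 mm³ per gray-sum
row 0: Σ corner-gray over 12 cells = 6301  → 178.4593
row 1: Σ corner-gray over 12 cells = 6319  → 178.9691
row 2: Σ corner-gray over 12 cells = 5482  → 155.2633
row 3: Σ corner-gray over 12 cells = 5095  → 144.3025
Σ rows: total corner-gray = 23197  → 656.9943 mm³


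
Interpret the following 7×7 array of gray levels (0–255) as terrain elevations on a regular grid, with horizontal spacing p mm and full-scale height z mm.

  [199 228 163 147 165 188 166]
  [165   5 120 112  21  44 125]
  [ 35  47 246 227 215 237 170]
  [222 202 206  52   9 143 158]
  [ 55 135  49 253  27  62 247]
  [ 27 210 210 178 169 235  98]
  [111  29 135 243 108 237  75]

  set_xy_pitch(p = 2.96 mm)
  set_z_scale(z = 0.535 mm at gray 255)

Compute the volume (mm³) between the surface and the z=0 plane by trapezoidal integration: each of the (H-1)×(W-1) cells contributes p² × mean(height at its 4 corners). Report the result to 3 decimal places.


92.357

height_mm = gray/255 × 0.535; cell vol = 2.96² × mean(4 corners)
unit = 2.96² × 0.535 / (4×255) = 0.00459555 mm³ per gray-sum
row 0: Σ corner-gray over 6 cells = 3041  → 13.9751
row 1: Σ corner-gray over 6 cells = 3043  → 13.9842
row 2: Σ corner-gray over 6 cells = 3753  → 17.2471
row 3: Σ corner-gray over 6 cells = 2958  → 13.5936
row 4: Σ corner-gray over 6 cells = 3483  → 16.0063
row 5: Σ corner-gray over 6 cells = 3819  → 17.5504
Σ rows: total corner-gray = 20097  → 92.3567 mm³


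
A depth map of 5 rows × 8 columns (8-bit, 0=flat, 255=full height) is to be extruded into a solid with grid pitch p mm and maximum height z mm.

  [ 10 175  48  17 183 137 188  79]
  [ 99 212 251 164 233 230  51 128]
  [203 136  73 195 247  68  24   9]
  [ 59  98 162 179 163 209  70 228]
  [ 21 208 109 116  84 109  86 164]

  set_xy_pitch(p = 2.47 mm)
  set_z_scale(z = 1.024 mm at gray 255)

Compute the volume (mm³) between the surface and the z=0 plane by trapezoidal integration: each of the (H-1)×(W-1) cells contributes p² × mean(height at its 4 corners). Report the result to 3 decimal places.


height_mm = gray/255 × 1.024; cell vol = 2.47² × mean(4 corners)
unit = 2.47² × 1.024 / (4×255) = 0.00612483 mm³ per gray-sum
row 0: Σ corner-gray over 7 cells = 4094  → 25.0750
row 1: Σ corner-gray over 7 cells = 4207  → 25.7671
row 2: Σ corner-gray over 7 cells = 3747  → 22.9497
row 3: Σ corner-gray over 7 cells = 3658  → 22.4046
Σ rows: total corner-gray = 15706  → 96.1965 mm³

96.197


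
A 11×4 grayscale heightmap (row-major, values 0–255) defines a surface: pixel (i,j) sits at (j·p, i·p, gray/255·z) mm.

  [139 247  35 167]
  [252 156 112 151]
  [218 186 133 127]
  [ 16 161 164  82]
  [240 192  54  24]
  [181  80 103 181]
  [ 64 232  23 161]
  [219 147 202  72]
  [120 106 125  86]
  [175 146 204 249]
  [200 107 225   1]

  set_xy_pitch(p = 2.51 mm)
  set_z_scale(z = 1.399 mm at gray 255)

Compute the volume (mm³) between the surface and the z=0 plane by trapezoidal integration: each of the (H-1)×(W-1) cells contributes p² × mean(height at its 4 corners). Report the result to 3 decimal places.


147.545

height_mm = gray/255 × 1.399; cell vol = 2.51² × mean(4 corners)
unit = 2.51² × 1.399 / (4×255) = 0.00864102 mm³ per gray-sum
row 0: Σ corner-gray over 3 cells = 1809  → 15.6316
row 1: Σ corner-gray over 3 cells = 1922  → 16.6080
row 2: Σ corner-gray over 3 cells = 1731  → 14.9576
row 3: Σ corner-gray over 3 cells = 1504  → 12.9961
row 4: Σ corner-gray over 3 cells = 1484  → 12.8233
row 5: Σ corner-gray over 3 cells = 1463  → 12.6418
row 6: Σ corner-gray over 3 cells = 1724  → 14.8971
row 7: Σ corner-gray over 3 cells = 1657  → 14.3182
row 8: Σ corner-gray over 3 cells = 1792  → 15.4847
row 9: Σ corner-gray over 3 cells = 1989  → 17.1870
Σ rows: total corner-gray = 17075  → 147.5454 mm³


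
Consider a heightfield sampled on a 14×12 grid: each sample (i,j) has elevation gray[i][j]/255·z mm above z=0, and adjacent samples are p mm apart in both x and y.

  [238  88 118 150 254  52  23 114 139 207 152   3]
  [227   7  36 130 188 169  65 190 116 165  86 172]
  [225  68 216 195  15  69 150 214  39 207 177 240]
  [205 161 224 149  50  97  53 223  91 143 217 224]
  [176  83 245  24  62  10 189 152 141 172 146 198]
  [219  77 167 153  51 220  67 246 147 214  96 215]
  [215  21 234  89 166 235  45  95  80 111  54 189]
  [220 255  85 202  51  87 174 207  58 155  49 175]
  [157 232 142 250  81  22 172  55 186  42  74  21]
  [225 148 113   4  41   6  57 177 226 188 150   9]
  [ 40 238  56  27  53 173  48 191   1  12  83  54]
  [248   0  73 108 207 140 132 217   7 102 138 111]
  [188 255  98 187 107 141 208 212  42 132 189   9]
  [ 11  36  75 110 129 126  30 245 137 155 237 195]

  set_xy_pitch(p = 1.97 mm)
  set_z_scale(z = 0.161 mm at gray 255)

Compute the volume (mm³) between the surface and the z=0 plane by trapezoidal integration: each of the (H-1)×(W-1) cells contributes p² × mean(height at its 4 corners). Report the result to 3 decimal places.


height_mm = gray/255 × 0.161; cell vol = 1.97² × mean(4 corners)
unit = 1.97² × 0.161 / (4×255) = 0.000612573 mm³ per gray-sum
row 0: Σ corner-gray over 11 cells = 5538  → 3.3924
row 1: Σ corner-gray over 11 cells = 5868  → 3.5946
row 2: Σ corner-gray over 11 cells = 6410  → 3.9266
row 3: Σ corner-gray over 11 cells = 6067  → 3.7165
row 4: Σ corner-gray over 11 cells = 6132  → 3.7563
row 5: Σ corner-gray over 11 cells = 5974  → 3.6595
row 6: Σ corner-gray over 11 cells = 5705  → 3.4947
row 7: Σ corner-gray over 11 cells = 5731  → 3.5107
row 8: Σ corner-gray over 11 cells = 5144  → 3.1511
row 9: Σ corner-gray over 11 cells = 4312  → 2.6414
row 10: Σ corner-gray over 11 cells = 4465  → 2.7351
row 11: Σ corner-gray over 11 cells = 5946  → 3.6424
row 12: Σ corner-gray over 11 cells = 6105  → 3.7398
Σ rows: total corner-gray = 73397  → 44.9611 mm³

44.961


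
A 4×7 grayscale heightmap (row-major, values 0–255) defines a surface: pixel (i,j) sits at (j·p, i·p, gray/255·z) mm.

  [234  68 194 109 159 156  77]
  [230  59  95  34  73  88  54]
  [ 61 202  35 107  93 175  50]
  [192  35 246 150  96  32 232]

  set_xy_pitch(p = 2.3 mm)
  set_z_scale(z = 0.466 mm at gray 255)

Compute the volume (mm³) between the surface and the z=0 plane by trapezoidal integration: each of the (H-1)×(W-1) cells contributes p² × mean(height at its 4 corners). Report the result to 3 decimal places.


18.994

height_mm = gray/255 × 0.466; cell vol = 2.3² × mean(4 corners)
unit = 2.3² × 0.466 / (4×255) = 0.0024168 mm³ per gray-sum
row 0: Σ corner-gray over 6 cells = 2665  → 6.4408
row 1: Σ corner-gray over 6 cells = 2317  → 5.5997
row 2: Σ corner-gray over 6 cells = 2877  → 6.9531
Σ rows: total corner-gray = 7859  → 18.9937 mm³


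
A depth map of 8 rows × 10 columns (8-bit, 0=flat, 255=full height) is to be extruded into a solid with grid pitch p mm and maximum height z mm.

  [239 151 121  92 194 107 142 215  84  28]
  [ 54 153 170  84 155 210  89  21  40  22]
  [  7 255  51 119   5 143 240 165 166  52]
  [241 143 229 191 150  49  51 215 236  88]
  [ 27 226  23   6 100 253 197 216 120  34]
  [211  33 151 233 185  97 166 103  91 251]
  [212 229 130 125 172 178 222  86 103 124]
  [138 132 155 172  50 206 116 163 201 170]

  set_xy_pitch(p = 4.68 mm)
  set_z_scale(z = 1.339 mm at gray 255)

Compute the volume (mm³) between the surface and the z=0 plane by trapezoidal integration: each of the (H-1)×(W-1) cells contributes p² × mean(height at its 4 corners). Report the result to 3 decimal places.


1004.115

height_mm = gray/255 × 1.339; cell vol = 4.68² × mean(4 corners)
unit = 4.68² × 1.339 / (4×255) = 0.0287523 mm³ per gray-sum
row 0: Σ corner-gray over 9 cells = 4399  → 126.4812
row 1: Σ corner-gray over 9 cells = 4267  → 122.6859
row 2: Σ corner-gray over 9 cells = 5204  → 149.6268
row 3: Σ corner-gray over 9 cells = 5200  → 149.5118
row 4: Σ corner-gray over 9 cells = 4923  → 141.5474
row 5: Σ corner-gray over 9 cells = 5406  → 155.4348
row 6: Σ corner-gray over 9 cells = 5524  → 158.8275
Σ rows: total corner-gray = 34923  → 1004.1155 mm³


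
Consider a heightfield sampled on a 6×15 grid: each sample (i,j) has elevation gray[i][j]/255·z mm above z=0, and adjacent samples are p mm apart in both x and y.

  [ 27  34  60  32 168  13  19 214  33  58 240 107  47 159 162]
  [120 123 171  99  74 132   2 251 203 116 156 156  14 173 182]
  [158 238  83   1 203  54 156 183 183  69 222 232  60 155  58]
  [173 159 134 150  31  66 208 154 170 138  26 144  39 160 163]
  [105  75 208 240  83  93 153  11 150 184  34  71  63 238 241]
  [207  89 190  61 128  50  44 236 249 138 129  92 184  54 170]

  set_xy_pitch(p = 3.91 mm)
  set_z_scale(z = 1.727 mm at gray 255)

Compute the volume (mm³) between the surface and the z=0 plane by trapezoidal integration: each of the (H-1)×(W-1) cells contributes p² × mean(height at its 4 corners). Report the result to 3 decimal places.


height_mm = gray/255 × 1.727; cell vol = 3.91² × mean(4 corners)
unit = 3.91² × 1.727 / (4×255) = 0.0258849 mm³ per gray-sum
row 0: Σ corner-gray over 14 cells = 6199  → 160.4602
row 1: Σ corner-gray over 14 cells = 7536  → 195.0682
row 2: Σ corner-gray over 14 cells = 7388  → 191.2373
row 3: Σ corner-gray over 14 cells = 7046  → 182.3847
row 4: Σ corner-gray over 14 cells = 7217  → 186.8110
Σ rows: total corner-gray = 35386  → 915.9614 mm³

915.961


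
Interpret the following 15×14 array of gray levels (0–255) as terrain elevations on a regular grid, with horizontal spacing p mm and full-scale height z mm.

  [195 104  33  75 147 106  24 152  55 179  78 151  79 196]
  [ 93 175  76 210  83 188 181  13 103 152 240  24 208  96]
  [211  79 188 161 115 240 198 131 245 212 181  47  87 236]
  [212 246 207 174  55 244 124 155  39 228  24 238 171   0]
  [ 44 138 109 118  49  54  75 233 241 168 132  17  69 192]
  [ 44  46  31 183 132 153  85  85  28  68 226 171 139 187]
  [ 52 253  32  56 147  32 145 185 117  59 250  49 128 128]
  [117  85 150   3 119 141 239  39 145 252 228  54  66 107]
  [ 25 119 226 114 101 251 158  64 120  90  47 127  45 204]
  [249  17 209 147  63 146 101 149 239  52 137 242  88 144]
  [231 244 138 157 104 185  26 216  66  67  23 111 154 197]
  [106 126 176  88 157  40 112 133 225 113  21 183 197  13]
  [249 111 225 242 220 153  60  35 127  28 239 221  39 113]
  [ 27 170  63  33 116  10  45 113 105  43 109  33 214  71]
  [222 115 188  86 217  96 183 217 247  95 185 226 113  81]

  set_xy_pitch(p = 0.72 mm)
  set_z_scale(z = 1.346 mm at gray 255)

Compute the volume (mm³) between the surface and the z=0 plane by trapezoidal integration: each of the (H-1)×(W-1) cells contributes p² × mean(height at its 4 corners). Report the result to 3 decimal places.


height_mm = gray/255 × 1.346; cell vol = 0.72² × mean(4 corners)
unit = 0.72² × 1.346 / (4×255) = 0.000684085 mm³ per gray-sum
row 0: Σ corner-gray over 13 cells = 6252  → 4.2769
row 1: Σ corner-gray over 13 cells = 7710  → 5.2743
row 2: Σ corner-gray over 13 cells = 8237  → 5.6348
row 3: Σ corner-gray over 13 cells = 7064  → 4.8324
row 4: Σ corner-gray over 13 cells = 5967  → 4.0819
row 5: Σ corner-gray over 13 cells = 6011  → 4.1120
row 6: Σ corner-gray over 13 cells = 6352  → 4.3453
row 7: Σ corner-gray over 13 cells = 6419  → 4.3911
row 8: Σ corner-gray over 13 cells = 6726  → 4.6012
row 9: Σ corner-gray over 13 cells = 6983  → 4.7770
row 10: Σ corner-gray over 13 cells = 6671  → 4.5635
row 11: Σ corner-gray over 13 cells = 7023  → 4.8043
row 12: Σ corner-gray over 13 cells = 5968  → 4.0826
row 13: Σ corner-gray over 13 cells = 6445  → 4.4089
Σ rows: total corner-gray = 93828  → 64.1863 mm³

64.186


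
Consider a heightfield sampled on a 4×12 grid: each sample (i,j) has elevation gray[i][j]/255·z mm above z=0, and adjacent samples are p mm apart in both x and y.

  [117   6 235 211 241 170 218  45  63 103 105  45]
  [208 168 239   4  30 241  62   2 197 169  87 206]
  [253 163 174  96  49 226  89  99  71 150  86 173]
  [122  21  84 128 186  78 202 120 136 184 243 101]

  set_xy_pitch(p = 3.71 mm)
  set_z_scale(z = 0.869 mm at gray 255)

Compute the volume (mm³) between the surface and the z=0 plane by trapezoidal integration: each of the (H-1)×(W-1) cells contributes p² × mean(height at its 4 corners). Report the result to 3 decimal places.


202.059

height_mm = gray/255 × 0.869; cell vol = 3.71² × mean(4 corners)
unit = 3.71² × 0.869 / (4×255) = 0.0117265 mm³ per gray-sum
row 0: Σ corner-gray over 11 cells = 5768  → 67.6383
row 1: Σ corner-gray over 11 cells = 5644  → 66.1842
row 2: Σ corner-gray over 11 cells = 5819  → 68.2363
Σ rows: total corner-gray = 17231  → 202.0589 mm³


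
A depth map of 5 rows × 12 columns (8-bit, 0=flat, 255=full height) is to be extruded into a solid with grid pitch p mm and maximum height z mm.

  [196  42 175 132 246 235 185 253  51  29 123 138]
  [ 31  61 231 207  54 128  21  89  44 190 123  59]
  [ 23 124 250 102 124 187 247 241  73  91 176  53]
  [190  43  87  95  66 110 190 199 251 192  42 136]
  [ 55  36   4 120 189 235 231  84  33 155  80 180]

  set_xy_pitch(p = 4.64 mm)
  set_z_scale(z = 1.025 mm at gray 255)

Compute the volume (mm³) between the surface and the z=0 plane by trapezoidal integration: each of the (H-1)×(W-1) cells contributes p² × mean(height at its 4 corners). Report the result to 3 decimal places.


height_mm = gray/255 × 1.025; cell vol = 4.64² × mean(4 corners)
unit = 4.64² × 1.025 / (4×255) = 0.0216351 mm³ per gray-sum
row 0: Σ corner-gray over 11 cells = 5662  → 122.4981
row 1: Σ corner-gray over 11 cells = 5692  → 123.1472
row 2: Σ corner-gray over 11 cells = 6182  → 133.7484
row 3: Σ corner-gray over 11 cells = 5445  → 117.8033
Σ rows: total corner-gray = 22981  → 497.1971 mm³

497.197


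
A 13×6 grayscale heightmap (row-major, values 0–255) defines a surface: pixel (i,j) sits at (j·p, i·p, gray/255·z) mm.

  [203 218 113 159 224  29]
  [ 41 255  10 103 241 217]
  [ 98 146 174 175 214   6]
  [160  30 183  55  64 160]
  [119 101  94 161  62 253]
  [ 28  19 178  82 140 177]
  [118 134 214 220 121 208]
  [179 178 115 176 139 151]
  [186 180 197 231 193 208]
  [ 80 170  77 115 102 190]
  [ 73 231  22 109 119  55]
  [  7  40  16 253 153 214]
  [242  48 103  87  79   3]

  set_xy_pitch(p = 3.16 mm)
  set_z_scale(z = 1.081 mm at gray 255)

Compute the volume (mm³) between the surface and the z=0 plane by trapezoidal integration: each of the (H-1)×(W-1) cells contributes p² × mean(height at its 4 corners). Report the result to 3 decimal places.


342.490

height_mm = gray/255 × 1.081; cell vol = 3.16² × mean(4 corners)
unit = 3.16² × 1.081 / (4×255) = 0.0105828 mm³ per gray-sum
row 0: Σ corner-gray over 5 cells = 3136  → 33.1876
row 1: Σ corner-gray over 5 cells = 2998  → 31.7272
row 2: Σ corner-gray over 5 cells = 2506  → 26.5204
row 3: Σ corner-gray over 5 cells = 2192  → 23.1974
row 4: Σ corner-gray over 5 cells = 2251  → 23.8218
row 5: Σ corner-gray over 5 cells = 2747  → 29.0709
row 6: Σ corner-gray over 5 cells = 3250  → 34.3940
row 7: Σ corner-gray over 5 cells = 3542  → 37.4842
row 8: Σ corner-gray over 5 cells = 3194  → 33.8014
row 9: Σ corner-gray over 5 cells = 2288  → 24.2134
row 10: Σ corner-gray over 5 cells = 2235  → 23.6525
row 11: Σ corner-gray over 5 cells = 2024  → 21.4195
Σ rows: total corner-gray = 32363  → 342.4904 mm³


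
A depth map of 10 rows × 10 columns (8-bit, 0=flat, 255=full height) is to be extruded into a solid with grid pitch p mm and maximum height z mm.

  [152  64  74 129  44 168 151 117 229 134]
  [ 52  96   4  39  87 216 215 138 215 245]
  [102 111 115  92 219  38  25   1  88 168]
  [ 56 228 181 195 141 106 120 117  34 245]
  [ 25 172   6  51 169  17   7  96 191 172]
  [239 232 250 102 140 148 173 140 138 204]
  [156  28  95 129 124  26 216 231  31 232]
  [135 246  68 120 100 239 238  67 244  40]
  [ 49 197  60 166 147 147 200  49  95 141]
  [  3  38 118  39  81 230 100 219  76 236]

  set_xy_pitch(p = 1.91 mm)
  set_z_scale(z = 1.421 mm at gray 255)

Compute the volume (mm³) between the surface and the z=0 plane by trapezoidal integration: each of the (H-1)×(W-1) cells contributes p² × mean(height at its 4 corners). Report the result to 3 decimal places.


209.721

height_mm = gray/255 × 1.421; cell vol = 1.91² × mean(4 corners)
unit = 1.91² × 1.421 / (4×255) = 0.0050823 mm³ per gray-sum
row 0: Σ corner-gray over 9 cells = 4555  → 23.1499
row 1: Σ corner-gray over 9 cells = 3965  → 20.1513
row 2: Σ corner-gray over 9 cells = 4193  → 21.3101
row 3: Σ corner-gray over 9 cells = 4160  → 21.1424
row 4: Σ corner-gray over 9 cells = 4704  → 23.9072
row 5: Σ corner-gray over 9 cells = 5237  → 26.6160
row 6: Σ corner-gray over 9 cells = 4967  → 25.2438
row 7: Σ corner-gray over 9 cells = 5131  → 26.0773
row 8: Σ corner-gray over 9 cells = 4353  → 22.1233
Σ rows: total corner-gray = 41265  → 209.7213 mm³


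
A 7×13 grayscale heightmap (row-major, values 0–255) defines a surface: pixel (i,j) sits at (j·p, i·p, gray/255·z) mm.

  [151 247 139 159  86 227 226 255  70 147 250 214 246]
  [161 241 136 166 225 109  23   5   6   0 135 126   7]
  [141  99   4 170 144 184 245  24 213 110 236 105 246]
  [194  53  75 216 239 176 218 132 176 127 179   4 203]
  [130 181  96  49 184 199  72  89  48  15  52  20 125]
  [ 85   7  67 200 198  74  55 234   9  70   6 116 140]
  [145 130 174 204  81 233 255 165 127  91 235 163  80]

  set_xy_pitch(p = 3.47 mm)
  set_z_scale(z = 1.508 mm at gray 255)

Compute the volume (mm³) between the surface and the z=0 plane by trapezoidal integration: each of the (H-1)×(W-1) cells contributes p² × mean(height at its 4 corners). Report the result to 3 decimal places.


651.718

height_mm = gray/255 × 1.508; cell vol = 3.47² × mean(4 corners)
unit = 3.47² × 1.508 / (4×255) = 0.0178016 mm³ per gray-sum
row 0: Σ corner-gray over 12 cells = 6949  → 123.7036
row 1: Σ corner-gray over 12 cells = 5967  → 106.2224
row 2: Σ corner-gray over 12 cells = 7042  → 125.3592
row 3: Σ corner-gray over 12 cells = 5852  → 104.1752
row 4: Σ corner-gray over 12 cells = 4562  → 81.2111
row 5: Σ corner-gray over 12 cells = 6238  → 111.0467
Σ rows: total corner-gray = 36610  → 651.7182 mm³


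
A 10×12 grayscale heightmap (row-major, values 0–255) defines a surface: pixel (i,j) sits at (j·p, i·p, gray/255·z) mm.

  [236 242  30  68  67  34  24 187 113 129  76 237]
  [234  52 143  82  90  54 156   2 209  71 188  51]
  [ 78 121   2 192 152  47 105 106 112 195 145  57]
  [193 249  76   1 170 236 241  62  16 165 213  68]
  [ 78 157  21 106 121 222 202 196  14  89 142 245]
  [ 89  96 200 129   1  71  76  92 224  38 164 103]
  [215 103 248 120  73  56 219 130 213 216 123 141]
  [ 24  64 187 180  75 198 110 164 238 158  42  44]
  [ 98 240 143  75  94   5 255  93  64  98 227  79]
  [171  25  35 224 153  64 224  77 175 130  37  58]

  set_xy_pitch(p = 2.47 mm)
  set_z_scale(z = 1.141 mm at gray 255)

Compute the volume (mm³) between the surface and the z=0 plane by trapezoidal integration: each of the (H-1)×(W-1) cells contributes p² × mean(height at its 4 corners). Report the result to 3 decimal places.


height_mm = gray/255 × 1.141; cell vol = 2.47² × mean(4 corners)
unit = 2.47² × 1.141 / (4×255) = 0.00682463 mm³ per gray-sum
row 0: Σ corner-gray over 11 cells = 4792  → 32.7036
row 1: Σ corner-gray over 11 cells = 4868  → 33.2223
row 2: Σ corner-gray over 11 cells = 5608  → 38.2725
row 3: Σ corner-gray over 11 cells = 5982  → 40.8250
row 4: Σ corner-gray over 11 cells = 5237  → 35.7406
row 5: Σ corner-gray over 11 cells = 5732  → 39.1188
row 6: Σ corner-gray over 11 cells = 6258  → 42.7086
row 7: Σ corner-gray over 11 cells = 5665  → 38.6616
row 8: Σ corner-gray over 11 cells = 5282  → 36.0477
Σ rows: total corner-gray = 49424  → 337.3007 mm³

337.301


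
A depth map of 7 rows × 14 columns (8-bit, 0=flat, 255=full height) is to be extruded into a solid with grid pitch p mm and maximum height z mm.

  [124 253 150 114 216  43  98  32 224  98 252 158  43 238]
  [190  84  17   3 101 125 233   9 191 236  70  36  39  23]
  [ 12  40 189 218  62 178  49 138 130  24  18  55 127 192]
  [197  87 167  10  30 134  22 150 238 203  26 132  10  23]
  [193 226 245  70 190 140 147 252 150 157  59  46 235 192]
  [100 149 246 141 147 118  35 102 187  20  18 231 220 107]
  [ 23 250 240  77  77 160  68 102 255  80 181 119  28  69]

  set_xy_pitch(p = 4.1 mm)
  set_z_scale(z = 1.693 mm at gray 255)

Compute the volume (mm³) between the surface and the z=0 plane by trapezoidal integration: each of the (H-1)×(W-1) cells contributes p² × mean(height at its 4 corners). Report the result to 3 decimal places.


1060.138

height_mm = gray/255 × 1.693; cell vol = 4.1² × mean(4 corners)
unit = 4.1² × 1.693 / (4×255) = 0.0279013 mm³ per gray-sum
row 0: Σ corner-gray over 13 cells = 6225  → 173.6856
row 1: Σ corner-gray over 13 cells = 5161  → 143.9986
row 2: Σ corner-gray over 13 cells = 5298  → 147.8211
row 3: Σ corner-gray over 13 cells = 6857  → 191.3192
row 4: Σ corner-gray over 13 cells = 7654  → 213.5566
row 5: Σ corner-gray over 13 cells = 6801  → 189.7568
Σ rows: total corner-gray = 37996  → 1060.1379 mm³


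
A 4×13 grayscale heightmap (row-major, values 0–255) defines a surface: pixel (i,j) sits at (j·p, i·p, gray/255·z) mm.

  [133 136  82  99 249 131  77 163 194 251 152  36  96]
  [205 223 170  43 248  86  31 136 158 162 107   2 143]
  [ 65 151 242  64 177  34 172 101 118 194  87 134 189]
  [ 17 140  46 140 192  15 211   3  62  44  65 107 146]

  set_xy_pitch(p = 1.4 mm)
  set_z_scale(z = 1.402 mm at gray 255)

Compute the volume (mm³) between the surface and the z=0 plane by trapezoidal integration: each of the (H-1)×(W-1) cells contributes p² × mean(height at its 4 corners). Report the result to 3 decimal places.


height_mm = gray/255 × 1.402; cell vol = 1.4² × mean(4 corners)
unit = 1.4² × 1.402 / (4×255) = 0.00269404 mm³ per gray-sum
row 0: Σ corner-gray over 12 cells = 6449  → 17.3739
row 1: Σ corner-gray over 12 cells = 6282  → 16.9240
row 2: Σ corner-gray over 12 cells = 5415  → 14.5882
Σ rows: total corner-gray = 18146  → 48.8860 mm³

48.886


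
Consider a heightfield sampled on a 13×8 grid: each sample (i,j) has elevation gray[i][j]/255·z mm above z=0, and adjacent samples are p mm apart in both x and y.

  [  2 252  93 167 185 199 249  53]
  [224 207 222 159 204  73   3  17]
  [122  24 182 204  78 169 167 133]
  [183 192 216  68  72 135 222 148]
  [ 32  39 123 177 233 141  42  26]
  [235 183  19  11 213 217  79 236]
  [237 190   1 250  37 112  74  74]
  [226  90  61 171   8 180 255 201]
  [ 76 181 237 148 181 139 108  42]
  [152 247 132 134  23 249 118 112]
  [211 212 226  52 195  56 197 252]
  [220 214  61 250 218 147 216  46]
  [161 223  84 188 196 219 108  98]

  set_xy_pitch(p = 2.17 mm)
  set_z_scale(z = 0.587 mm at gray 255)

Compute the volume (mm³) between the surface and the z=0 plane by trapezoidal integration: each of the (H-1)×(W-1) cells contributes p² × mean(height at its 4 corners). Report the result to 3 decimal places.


132.315

height_mm = gray/255 × 0.587; cell vol = 2.17² × mean(4 corners)
unit = 2.17² × 0.587 / (4×255) = 0.00270993 mm³ per gray-sum
row 0: Σ corner-gray over 7 cells = 4322  → 11.7123
row 1: Σ corner-gray over 7 cells = 3880  → 10.5145
row 2: Σ corner-gray over 7 cells = 4044  → 10.9589
row 3: Σ corner-gray over 7 cells = 3709  → 10.0511
row 4: Σ corner-gray over 7 cells = 3483  → 9.4387
row 5: Σ corner-gray over 7 cells = 3554  → 9.6311
row 6: Σ corner-gray over 7 cells = 3596  → 9.7449
row 7: Σ corner-gray over 7 cells = 4063  → 11.0104
row 8: Σ corner-gray over 7 cells = 4176  → 11.3167
row 9: Σ corner-gray over 7 cells = 4409  → 11.9481
row 10: Σ corner-gray over 7 cells = 4817  → 13.0537
row 11: Σ corner-gray over 7 cells = 4773  → 12.9345
Σ rows: total corner-gray = 48826  → 132.3148 mm³


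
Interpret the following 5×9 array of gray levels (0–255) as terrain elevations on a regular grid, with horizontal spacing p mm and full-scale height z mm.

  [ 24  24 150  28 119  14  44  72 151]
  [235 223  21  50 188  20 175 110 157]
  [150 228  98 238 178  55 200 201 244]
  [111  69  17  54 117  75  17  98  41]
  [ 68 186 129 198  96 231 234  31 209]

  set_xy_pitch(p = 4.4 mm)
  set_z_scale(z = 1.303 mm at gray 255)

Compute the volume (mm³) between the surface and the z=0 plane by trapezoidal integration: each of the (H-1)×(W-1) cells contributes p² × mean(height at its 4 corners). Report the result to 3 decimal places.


height_mm = gray/255 × 1.303; cell vol = 4.4² × mean(4 corners)
unit = 4.4² × 1.303 / (4×255) = 0.0247315 mm³ per gray-sum
row 0: Σ corner-gray over 8 cells = 3043  → 75.2578
row 1: Σ corner-gray over 8 cells = 4756  → 117.6228
row 2: Σ corner-gray over 8 cells = 3836  → 94.8698
row 3: Σ corner-gray over 8 cells = 3533  → 87.3762
Σ rows: total corner-gray = 15168  → 375.1266 mm³

375.127


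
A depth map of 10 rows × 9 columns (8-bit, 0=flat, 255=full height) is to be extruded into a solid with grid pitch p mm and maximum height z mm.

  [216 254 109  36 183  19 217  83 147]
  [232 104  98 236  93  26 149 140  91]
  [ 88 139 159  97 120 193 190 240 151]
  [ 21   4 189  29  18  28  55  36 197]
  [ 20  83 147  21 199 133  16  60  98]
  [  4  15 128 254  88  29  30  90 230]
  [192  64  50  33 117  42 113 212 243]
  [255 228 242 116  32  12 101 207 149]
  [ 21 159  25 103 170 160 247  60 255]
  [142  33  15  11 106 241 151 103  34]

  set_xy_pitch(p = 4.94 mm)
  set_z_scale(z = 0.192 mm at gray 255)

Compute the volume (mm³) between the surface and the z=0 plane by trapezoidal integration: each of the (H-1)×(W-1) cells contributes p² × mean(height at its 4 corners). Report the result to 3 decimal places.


150.078

height_mm = gray/255 × 0.192; cell vol = 4.94² × mean(4 corners)
unit = 4.94² × 0.192 / (4×255) = 0.00459362 mm³ per gray-sum
row 0: Σ corner-gray over 8 cells = 4180  → 19.2013
row 1: Σ corner-gray over 8 cells = 4530  → 20.8091
row 2: Σ corner-gray over 8 cells = 3451  → 15.8526
row 3: Σ corner-gray over 8 cells = 2372  → 10.8961
row 4: Σ corner-gray over 8 cells = 2938  → 13.4961
row 5: Σ corner-gray over 8 cells = 3199  → 14.6950
row 6: Σ corner-gray over 8 cells = 3977  → 18.2688
row 7: Σ corner-gray over 8 cells = 4404  → 20.2303
row 8: Σ corner-gray over 8 cells = 3620  → 16.6289
Σ rows: total corner-gray = 32671  → 150.0781 mm³


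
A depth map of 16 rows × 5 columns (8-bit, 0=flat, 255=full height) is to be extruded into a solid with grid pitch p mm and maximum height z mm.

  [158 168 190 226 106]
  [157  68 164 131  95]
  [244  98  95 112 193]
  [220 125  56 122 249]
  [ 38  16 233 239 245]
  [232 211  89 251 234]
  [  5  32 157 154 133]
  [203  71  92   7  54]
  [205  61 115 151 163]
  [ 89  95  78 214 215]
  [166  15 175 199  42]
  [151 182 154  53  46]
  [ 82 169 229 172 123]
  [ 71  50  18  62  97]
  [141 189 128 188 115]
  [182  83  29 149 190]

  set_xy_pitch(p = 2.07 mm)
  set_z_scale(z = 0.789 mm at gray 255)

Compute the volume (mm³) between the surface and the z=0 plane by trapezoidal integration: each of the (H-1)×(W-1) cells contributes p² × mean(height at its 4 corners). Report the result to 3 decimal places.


103.485

height_mm = gray/255 × 0.789; cell vol = 2.07² × mean(4 corners)
unit = 2.07² × 0.789 / (4×255) = 0.0033145 mm³ per gray-sum
row 0: Σ corner-gray over 4 cells = 2410  → 7.9879
row 1: Σ corner-gray over 4 cells = 2025  → 6.7119
row 2: Σ corner-gray over 4 cells = 2122  → 7.0334
row 3: Σ corner-gray over 4 cells = 2334  → 7.7360
row 4: Σ corner-gray over 4 cells = 2827  → 9.3701
row 5: Σ corner-gray over 4 cells = 2392  → 7.9283
row 6: Σ corner-gray over 4 cells = 1421  → 4.7099
row 7: Σ corner-gray over 4 cells = 1619  → 5.3662
row 8: Σ corner-gray over 4 cells = 2100  → 6.9604
row 9: Σ corner-gray over 4 cells = 2064  → 6.8411
row 10: Σ corner-gray over 4 cells = 1961  → 6.4997
row 11: Σ corner-gray over 4 cells = 2320  → 7.6896
row 12: Σ corner-gray over 4 cells = 1773  → 5.8766
row 13: Σ corner-gray over 4 cells = 1694  → 5.6148
row 14: Σ corner-gray over 4 cells = 2160  → 7.1593
Σ rows: total corner-gray = 31222  → 103.4852 mm³


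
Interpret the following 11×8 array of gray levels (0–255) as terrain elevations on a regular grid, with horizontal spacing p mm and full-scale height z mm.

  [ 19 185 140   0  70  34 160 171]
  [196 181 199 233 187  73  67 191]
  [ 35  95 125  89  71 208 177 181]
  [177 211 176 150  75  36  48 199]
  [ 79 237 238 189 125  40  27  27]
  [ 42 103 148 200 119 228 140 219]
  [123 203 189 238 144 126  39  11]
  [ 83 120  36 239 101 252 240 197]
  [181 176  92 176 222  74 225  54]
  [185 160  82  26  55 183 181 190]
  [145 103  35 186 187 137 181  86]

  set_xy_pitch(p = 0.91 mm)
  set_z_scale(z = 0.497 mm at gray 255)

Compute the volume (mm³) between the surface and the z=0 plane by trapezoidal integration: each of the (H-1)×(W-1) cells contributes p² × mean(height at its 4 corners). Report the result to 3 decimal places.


height_mm = gray/255 × 0.497; cell vol = 0.91² × mean(4 corners)
unit = 0.91² × 0.497 / (4×255) = 0.000403496 mm³ per gray-sum
row 0: Σ corner-gray over 7 cells = 3635  → 1.4667
row 1: Σ corner-gray over 7 cells = 4013  → 1.6192
row 2: Σ corner-gray over 7 cells = 3514  → 1.4179
row 3: Σ corner-gray over 7 cells = 3586  → 1.4469
row 4: Σ corner-gray over 7 cells = 3955  → 1.5958
row 5: Σ corner-gray over 7 cells = 4149  → 1.6741
row 6: Σ corner-gray over 7 cells = 4268  → 1.7221
row 7: Σ corner-gray over 7 cells = 4421  → 1.7839
row 8: Σ corner-gray over 7 cells = 3914  → 1.5793
row 9: Σ corner-gray over 7 cells = 3638  → 1.4679
Σ rows: total corner-gray = 39093  → 15.7739 mm³

15.774
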